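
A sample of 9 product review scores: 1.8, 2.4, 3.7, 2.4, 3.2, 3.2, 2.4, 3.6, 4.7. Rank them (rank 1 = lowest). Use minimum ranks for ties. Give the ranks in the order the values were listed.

1, 2, 8, 2, 5, 5, 2, 7, 9

Sorted (ascending): 1.8, 2.4, 2.4, 2.4, 3.2, 3.2, 3.6, 3.7, 4.7
The 3 values of 2.4 occupy positions 2–4 → each gets rank 2.
The 2 values of 3.2 occupy positions 5–6 → each gets rank 5.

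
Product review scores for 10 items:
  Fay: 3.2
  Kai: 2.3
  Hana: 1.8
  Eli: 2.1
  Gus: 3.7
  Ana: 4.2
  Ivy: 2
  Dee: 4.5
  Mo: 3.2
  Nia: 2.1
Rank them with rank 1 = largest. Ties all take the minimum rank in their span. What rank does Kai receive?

Sorted (descending): 4.5, 4.2, 3.7, 3.2, 3.2, 2.3, 2.1, 2.1, 2, 1.8
The 2 values of 3.2 occupy positions 4–5 → each gets rank 4.
The 2 values of 2.1 occupy positions 7–8 → each gets rank 7.
Kai has value 2.3 → rank 6.

6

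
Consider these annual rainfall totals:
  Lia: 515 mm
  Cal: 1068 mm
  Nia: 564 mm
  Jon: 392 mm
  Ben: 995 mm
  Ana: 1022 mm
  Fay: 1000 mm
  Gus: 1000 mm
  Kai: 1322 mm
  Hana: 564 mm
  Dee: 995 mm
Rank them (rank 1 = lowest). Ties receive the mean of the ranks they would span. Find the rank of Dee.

5.5

Sorted (ascending): 392, 515, 564, 564, 995, 995, 1000, 1000, 1022, 1068, 1322
The 2 values of 564 occupy positions 3–4 → average rank (3+4)/2 = 3.5.
The 2 values of 995 occupy positions 5–6 → average rank (5+6)/2 = 5.5.
The 2 values of 1000 occupy positions 7–8 → average rank (7+8)/2 = 7.5.
Dee has value 995 mm → rank 5.5.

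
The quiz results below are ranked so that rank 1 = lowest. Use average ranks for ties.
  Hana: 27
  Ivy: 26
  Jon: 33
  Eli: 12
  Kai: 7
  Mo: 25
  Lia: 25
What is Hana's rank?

6

Sorted (ascending): 7, 12, 25, 25, 26, 27, 33
The 2 values of 25 occupy positions 3–4 → average rank (3+4)/2 = 3.5.
Hana has value 27 → rank 6.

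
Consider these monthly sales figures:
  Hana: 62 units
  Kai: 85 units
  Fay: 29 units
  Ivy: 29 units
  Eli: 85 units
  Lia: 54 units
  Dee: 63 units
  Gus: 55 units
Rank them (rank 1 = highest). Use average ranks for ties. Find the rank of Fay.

7.5

Sorted (descending): 85, 85, 63, 62, 55, 54, 29, 29
The 2 values of 85 occupy positions 1–2 → average rank (1+2)/2 = 1.5.
The 2 values of 29 occupy positions 7–8 → average rank (7+8)/2 = 7.5.
Fay has value 29 units → rank 7.5.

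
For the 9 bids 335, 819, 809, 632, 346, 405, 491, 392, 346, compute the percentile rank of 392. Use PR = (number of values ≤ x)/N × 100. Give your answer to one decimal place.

N = 9.
Strictly below 392: 3. Equal to 392: 1.
PR = 4/9 × 100 = 44.4

44.4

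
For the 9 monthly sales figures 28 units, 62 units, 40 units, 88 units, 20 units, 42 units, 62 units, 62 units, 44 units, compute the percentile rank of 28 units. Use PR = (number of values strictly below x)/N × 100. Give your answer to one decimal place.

N = 9.
Strictly below 28: 1. Equal to 28: 1.
PR = 1/9 × 100 = 11.1

11.1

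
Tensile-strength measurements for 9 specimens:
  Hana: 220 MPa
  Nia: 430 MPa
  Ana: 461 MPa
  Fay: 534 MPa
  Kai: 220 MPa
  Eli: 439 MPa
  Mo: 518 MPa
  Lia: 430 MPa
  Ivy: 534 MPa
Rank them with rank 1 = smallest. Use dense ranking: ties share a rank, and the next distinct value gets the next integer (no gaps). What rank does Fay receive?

6

Sorted (ascending): 220, 220, 430, 430, 439, 461, 518, 534, 534
The 2 values of 220 share dense rank 1.
The 2 values of 430 share dense rank 2.
The 2 values of 534 share dense rank 6.
Remaining distinct values take the next consecutive integers.
Fay has value 534 MPa → rank 6.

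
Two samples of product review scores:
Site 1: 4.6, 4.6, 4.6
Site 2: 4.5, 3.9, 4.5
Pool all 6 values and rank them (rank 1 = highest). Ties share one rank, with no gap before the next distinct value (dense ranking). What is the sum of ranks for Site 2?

7

Sorted (descending): 4.6, 4.6, 4.6, 4.5, 4.5, 3.9
The 3 values of 4.6 share dense rank 1.
The 2 values of 4.5 share dense rank 2.
Remaining distinct values take the next consecutive integers.
Site 2 values → pooled ranks: 4.5→2, 3.9→3, 4.5→2
Rank sum = 2 + 3 + 2 = 7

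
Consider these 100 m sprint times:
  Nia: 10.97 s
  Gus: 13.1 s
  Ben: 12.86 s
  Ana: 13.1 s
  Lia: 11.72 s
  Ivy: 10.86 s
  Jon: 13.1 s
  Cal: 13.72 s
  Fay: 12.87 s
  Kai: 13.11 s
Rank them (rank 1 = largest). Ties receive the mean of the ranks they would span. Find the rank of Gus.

Sorted (descending): 13.72, 13.11, 13.1, 13.1, 13.1, 12.87, 12.86, 11.72, 10.97, 10.86
The 3 values of 13.1 occupy positions 3–5 → average rank 4.
Gus has value 13.1 s → rank 4.

4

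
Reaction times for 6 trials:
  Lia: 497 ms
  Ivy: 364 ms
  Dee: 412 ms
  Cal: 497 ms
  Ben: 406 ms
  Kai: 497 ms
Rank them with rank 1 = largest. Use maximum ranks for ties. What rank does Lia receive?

Sorted (descending): 497, 497, 497, 412, 406, 364
The 3 values of 497 occupy positions 1–3 → each gets rank 3.
Lia has value 497 ms → rank 3.

3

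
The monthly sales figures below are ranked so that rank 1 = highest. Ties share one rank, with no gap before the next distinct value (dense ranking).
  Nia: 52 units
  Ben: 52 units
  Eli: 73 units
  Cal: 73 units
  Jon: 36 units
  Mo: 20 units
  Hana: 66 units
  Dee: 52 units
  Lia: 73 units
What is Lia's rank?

1

Sorted (descending): 73, 73, 73, 66, 52, 52, 52, 36, 20
The 3 values of 73 share dense rank 1.
The 3 values of 52 share dense rank 3.
Remaining distinct values take the next consecutive integers.
Lia has value 73 units → rank 1.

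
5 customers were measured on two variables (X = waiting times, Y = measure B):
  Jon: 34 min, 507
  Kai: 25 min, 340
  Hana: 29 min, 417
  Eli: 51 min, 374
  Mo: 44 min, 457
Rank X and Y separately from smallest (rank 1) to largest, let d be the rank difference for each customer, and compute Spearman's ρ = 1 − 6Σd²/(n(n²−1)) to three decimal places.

0.300

Ranks of variable 1: 3, 1, 2, 5, 4
Ranks of variable 2: 5, 1, 3, 2, 4
d = r₁ − r₂: -2, 0, -1, 3, 0
d²: 4, 0, 1, 9, 0; Σd² = 14
ρ = 1 − 6·14/(5·24) = 1 − 84/120 = 0.300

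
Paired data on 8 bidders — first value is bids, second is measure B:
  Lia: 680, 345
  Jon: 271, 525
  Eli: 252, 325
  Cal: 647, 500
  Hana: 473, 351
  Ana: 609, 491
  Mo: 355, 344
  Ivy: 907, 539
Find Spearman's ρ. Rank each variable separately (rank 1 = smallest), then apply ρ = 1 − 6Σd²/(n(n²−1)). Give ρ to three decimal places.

Ranks of variable 1: 7, 2, 1, 6, 4, 5, 3, 8
Ranks of variable 2: 3, 7, 1, 6, 4, 5, 2, 8
d = r₁ − r₂: 4, -5, 0, 0, 0, 0, 1, 0
d²: 16, 25, 0, 0, 0, 0, 1, 0; Σd² = 42
ρ = 1 − 6·42/(8·63) = 1 − 252/504 = 0.500

0.500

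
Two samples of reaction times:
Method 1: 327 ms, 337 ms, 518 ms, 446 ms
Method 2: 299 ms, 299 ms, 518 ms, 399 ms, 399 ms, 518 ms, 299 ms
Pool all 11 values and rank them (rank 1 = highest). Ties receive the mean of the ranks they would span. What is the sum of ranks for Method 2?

Sorted (descending): 518, 518, 518, 446, 399, 399, 337, 327, 299, 299, 299
The 3 values of 518 occupy positions 1–3 → average rank 2.
The 2 values of 399 occupy positions 5–6 → average rank (5+6)/2 = 5.5.
The 3 values of 299 occupy positions 9–11 → average rank 10.
Method 2 values → pooled ranks: 299→10, 299→10, 518→2, 399→5.5, 399→5.5, 518→2, 299→10
Rank sum = 10 + 10 + 2 + 5.5 + 5.5 + 2 + 10 = 45

45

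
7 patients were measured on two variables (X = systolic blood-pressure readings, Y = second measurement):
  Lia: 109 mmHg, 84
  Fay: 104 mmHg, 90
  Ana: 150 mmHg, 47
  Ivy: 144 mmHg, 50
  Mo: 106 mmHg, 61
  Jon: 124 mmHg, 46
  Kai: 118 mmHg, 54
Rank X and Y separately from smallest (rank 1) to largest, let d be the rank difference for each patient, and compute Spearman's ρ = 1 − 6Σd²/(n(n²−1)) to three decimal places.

-0.857

Ranks of variable 1: 3, 1, 7, 6, 2, 5, 4
Ranks of variable 2: 6, 7, 2, 3, 5, 1, 4
d = r₁ − r₂: -3, -6, 5, 3, -3, 4, 0
d²: 9, 36, 25, 9, 9, 16, 0; Σd² = 104
ρ = 1 − 6·104/(7·48) = 1 − 624/336 = -0.857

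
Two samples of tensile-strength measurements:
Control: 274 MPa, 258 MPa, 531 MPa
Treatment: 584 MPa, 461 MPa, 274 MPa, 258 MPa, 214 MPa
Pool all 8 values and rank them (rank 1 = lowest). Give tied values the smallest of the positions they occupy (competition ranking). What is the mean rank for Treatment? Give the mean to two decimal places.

Sorted (ascending): 214, 258, 258, 274, 274, 461, 531, 584
The 2 values of 258 occupy positions 2–3 → each gets rank 2.
The 2 values of 274 occupy positions 4–5 → each gets rank 4.
Treatment values → pooled ranks: 584→8, 461→6, 274→4, 258→2, 214→1
Mean rank = (8 + 6 + 4 + 2 + 1) / 5 = 4.20

4.20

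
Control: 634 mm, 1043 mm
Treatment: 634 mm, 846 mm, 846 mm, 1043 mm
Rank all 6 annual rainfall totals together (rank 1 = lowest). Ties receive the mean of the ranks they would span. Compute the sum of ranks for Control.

7

Sorted (ascending): 634, 634, 846, 846, 1043, 1043
The 2 values of 634 occupy positions 1–2 → average rank (1+2)/2 = 1.5.
The 2 values of 846 occupy positions 3–4 → average rank (3+4)/2 = 3.5.
The 2 values of 1043 occupy positions 5–6 → average rank (5+6)/2 = 5.5.
Control values → pooled ranks: 634→1.5, 1043→5.5
Rank sum = 1.5 + 5.5 = 7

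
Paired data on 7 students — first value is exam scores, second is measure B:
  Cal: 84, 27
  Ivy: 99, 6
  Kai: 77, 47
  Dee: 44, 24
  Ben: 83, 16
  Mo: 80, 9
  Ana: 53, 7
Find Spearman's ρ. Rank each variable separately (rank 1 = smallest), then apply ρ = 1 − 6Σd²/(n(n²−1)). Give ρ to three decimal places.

Ranks of variable 1: 6, 7, 3, 1, 5, 4, 2
Ranks of variable 2: 6, 1, 7, 5, 4, 3, 2
d = r₁ − r₂: 0, 6, -4, -4, 1, 1, 0
d²: 0, 36, 16, 16, 1, 1, 0; Σd² = 70
ρ = 1 − 6·70/(7·48) = 1 − 420/336 = -0.250

-0.250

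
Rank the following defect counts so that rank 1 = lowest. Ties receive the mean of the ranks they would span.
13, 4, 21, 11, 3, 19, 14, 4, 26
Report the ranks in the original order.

Sorted (ascending): 3, 4, 4, 11, 13, 14, 19, 21, 26
The 2 values of 4 occupy positions 2–3 → average rank (2+3)/2 = 2.5.

5, 2.5, 8, 4, 1, 7, 6, 2.5, 9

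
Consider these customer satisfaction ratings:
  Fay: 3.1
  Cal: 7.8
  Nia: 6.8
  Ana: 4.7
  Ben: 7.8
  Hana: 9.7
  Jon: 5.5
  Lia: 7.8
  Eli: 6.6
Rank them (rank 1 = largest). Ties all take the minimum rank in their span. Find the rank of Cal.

2

Sorted (descending): 9.7, 7.8, 7.8, 7.8, 6.8, 6.6, 5.5, 4.7, 3.1
The 3 values of 7.8 occupy positions 2–4 → each gets rank 2.
Cal has value 7.8 → rank 2.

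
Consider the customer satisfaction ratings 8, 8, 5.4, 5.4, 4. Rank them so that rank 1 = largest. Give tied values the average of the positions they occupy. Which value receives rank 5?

Sorted (descending): 8, 8, 5.4, 5.4, 4
The 2 values of 8 occupy positions 1–2 → average rank (1+2)/2 = 1.5.
The 2 values of 5.4 occupy positions 3–4 → average rank (3+4)/2 = 3.5.
Rank 5 → value 4.

4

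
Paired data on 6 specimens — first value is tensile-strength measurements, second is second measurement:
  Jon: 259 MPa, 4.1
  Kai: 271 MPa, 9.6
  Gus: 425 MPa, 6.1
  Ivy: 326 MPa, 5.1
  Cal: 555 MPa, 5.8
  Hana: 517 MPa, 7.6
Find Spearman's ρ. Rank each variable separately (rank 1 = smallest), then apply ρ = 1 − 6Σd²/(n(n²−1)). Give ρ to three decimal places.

0.257

Ranks of variable 1: 1, 2, 4, 3, 6, 5
Ranks of variable 2: 1, 6, 4, 2, 3, 5
d = r₁ − r₂: 0, -4, 0, 1, 3, 0
d²: 0, 16, 0, 1, 9, 0; Σd² = 26
ρ = 1 − 6·26/(6·35) = 1 − 156/210 = 0.257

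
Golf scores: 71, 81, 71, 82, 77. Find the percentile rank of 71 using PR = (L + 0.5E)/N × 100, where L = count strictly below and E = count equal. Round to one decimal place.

N = 5.
Strictly below 71: 0. Equal to 71: 2.
PR = (0 + 0.5·2)/5 × 100 = 20.0

20.0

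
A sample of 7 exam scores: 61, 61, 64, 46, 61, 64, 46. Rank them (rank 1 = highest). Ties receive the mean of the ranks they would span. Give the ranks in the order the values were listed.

4, 4, 1.5, 6.5, 4, 1.5, 6.5

Sorted (descending): 64, 64, 61, 61, 61, 46, 46
The 2 values of 64 occupy positions 1–2 → average rank (1+2)/2 = 1.5.
The 3 values of 61 occupy positions 3–5 → average rank 4.
The 2 values of 46 occupy positions 6–7 → average rank (6+7)/2 = 6.5.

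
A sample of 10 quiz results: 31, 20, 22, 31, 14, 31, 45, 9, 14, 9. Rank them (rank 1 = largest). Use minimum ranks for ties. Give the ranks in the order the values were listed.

Sorted (descending): 45, 31, 31, 31, 22, 20, 14, 14, 9, 9
The 3 values of 31 occupy positions 2–4 → each gets rank 2.
The 2 values of 14 occupy positions 7–8 → each gets rank 7.
The 2 values of 9 occupy positions 9–10 → each gets rank 9.

2, 6, 5, 2, 7, 2, 1, 9, 7, 9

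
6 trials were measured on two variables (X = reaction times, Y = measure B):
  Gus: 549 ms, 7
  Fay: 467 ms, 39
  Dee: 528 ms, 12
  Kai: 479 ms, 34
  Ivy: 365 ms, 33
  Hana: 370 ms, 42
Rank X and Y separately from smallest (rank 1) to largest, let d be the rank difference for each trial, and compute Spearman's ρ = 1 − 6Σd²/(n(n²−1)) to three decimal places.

-0.657

Ranks of variable 1: 6, 3, 5, 4, 1, 2
Ranks of variable 2: 1, 5, 2, 4, 3, 6
d = r₁ − r₂: 5, -2, 3, 0, -2, -4
d²: 25, 4, 9, 0, 4, 16; Σd² = 58
ρ = 1 − 6·58/(6·35) = 1 − 348/210 = -0.657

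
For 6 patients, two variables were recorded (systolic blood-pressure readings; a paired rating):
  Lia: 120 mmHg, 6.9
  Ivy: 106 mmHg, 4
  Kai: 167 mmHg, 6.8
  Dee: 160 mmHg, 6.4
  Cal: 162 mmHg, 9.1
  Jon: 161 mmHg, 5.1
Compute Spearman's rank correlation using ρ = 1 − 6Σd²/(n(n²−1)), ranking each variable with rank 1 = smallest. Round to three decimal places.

0.486

Ranks of variable 1: 2, 1, 6, 3, 5, 4
Ranks of variable 2: 5, 1, 4, 3, 6, 2
d = r₁ − r₂: -3, 0, 2, 0, -1, 2
d²: 9, 0, 4, 0, 1, 4; Σd² = 18
ρ = 1 − 6·18/(6·35) = 1 − 108/210 = 0.486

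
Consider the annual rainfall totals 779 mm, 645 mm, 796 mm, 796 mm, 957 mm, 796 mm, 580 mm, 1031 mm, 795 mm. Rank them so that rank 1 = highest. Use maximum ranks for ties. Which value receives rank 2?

Sorted (descending): 1031, 957, 796, 796, 796, 795, 779, 645, 580
The 3 values of 796 occupy positions 3–5 → each gets rank 5.
Rank 2 → value 957.

957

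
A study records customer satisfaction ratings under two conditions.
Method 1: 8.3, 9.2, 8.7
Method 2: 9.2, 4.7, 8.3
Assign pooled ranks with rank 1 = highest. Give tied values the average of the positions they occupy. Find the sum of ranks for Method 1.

9

Sorted (descending): 9.2, 9.2, 8.7, 8.3, 8.3, 4.7
The 2 values of 9.2 occupy positions 1–2 → average rank (1+2)/2 = 1.5.
The 2 values of 8.3 occupy positions 4–5 → average rank (4+5)/2 = 4.5.
Method 1 values → pooled ranks: 8.3→4.5, 9.2→1.5, 8.7→3
Rank sum = 4.5 + 1.5 + 3 = 9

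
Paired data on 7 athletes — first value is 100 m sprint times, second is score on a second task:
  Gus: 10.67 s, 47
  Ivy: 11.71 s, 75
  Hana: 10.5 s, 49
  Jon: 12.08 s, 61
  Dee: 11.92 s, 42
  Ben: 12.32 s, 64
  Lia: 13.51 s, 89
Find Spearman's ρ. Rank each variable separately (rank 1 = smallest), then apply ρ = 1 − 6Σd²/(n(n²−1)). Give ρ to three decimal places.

Ranks of variable 1: 2, 3, 1, 5, 4, 6, 7
Ranks of variable 2: 2, 6, 3, 4, 1, 5, 7
d = r₁ − r₂: 0, -3, -2, 1, 3, 1, 0
d²: 0, 9, 4, 1, 9, 1, 0; Σd² = 24
ρ = 1 − 6·24/(7·48) = 1 − 144/336 = 0.571

0.571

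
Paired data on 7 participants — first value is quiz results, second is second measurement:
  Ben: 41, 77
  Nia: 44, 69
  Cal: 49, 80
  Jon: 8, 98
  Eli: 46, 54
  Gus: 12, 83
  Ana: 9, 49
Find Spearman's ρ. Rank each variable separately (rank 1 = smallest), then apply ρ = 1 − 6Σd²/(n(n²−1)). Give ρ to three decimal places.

Ranks of variable 1: 4, 5, 7, 1, 6, 3, 2
Ranks of variable 2: 4, 3, 5, 7, 2, 6, 1
d = r₁ − r₂: 0, 2, 2, -6, 4, -3, 1
d²: 0, 4, 4, 36, 16, 9, 1; Σd² = 70
ρ = 1 − 6·70/(7·48) = 1 − 420/336 = -0.250

-0.250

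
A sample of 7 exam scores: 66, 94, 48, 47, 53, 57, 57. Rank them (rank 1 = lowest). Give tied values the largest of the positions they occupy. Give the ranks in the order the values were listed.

Sorted (ascending): 47, 48, 53, 57, 57, 66, 94
The 2 values of 57 occupy positions 4–5 → each gets rank 5.

6, 7, 2, 1, 3, 5, 5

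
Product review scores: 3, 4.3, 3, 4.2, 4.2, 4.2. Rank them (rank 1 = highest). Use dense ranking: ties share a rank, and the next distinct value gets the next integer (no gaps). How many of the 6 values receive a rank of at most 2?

Sorted (descending): 4.3, 4.2, 4.2, 4.2, 3, 3
The 3 values of 4.2 share dense rank 2.
The 2 values of 3 share dense rank 3.
Remaining distinct values take the next consecutive integers.
Ranks ≤ 2: {1, 2, 2, 2} → 4 values.

4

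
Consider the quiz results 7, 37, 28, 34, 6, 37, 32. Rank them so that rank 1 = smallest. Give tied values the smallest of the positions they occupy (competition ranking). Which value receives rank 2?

Sorted (ascending): 6, 7, 28, 32, 34, 37, 37
The 2 values of 37 occupy positions 6–7 → each gets rank 6.
Rank 2 → value 7.

7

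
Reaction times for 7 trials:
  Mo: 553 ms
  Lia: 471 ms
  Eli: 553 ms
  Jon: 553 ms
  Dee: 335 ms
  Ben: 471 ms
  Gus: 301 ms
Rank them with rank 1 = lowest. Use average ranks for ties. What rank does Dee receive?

Sorted (ascending): 301, 335, 471, 471, 553, 553, 553
The 2 values of 471 occupy positions 3–4 → average rank (3+4)/2 = 3.5.
The 3 values of 553 occupy positions 5–7 → average rank 6.
Dee has value 335 ms → rank 2.

2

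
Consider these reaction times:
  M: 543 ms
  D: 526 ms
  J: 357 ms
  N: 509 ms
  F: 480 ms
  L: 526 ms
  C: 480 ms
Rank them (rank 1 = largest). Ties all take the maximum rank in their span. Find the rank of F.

Sorted (descending): 543, 526, 526, 509, 480, 480, 357
The 2 values of 526 occupy positions 2–3 → each gets rank 3.
The 2 values of 480 occupy positions 5–6 → each gets rank 6.
F has value 480 ms → rank 6.

6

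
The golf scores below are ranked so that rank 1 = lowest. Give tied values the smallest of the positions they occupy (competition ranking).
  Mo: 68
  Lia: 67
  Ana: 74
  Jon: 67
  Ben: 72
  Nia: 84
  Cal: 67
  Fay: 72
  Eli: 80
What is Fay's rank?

Sorted (ascending): 67, 67, 67, 68, 72, 72, 74, 80, 84
The 3 values of 67 occupy positions 1–3 → each gets rank 1.
The 2 values of 72 occupy positions 5–6 → each gets rank 5.
Fay has value 72 → rank 5.

5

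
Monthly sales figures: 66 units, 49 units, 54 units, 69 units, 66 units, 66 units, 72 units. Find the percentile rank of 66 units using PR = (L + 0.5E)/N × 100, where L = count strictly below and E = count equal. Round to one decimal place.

N = 7.
Strictly below 66: 2. Equal to 66: 3.
PR = (2 + 0.5·3)/7 × 100 = 50.0

50.0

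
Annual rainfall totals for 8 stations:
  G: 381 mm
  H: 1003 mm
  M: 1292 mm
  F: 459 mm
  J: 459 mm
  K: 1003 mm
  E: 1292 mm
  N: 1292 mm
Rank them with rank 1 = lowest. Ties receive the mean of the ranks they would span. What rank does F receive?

Sorted (ascending): 381, 459, 459, 1003, 1003, 1292, 1292, 1292
The 2 values of 459 occupy positions 2–3 → average rank (2+3)/2 = 2.5.
The 2 values of 1003 occupy positions 4–5 → average rank (4+5)/2 = 4.5.
The 3 values of 1292 occupy positions 6–8 → average rank 7.
F has value 459 mm → rank 2.5.

2.5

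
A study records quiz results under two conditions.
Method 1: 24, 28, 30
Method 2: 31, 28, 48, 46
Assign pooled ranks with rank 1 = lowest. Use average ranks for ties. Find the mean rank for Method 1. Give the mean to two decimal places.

Sorted (ascending): 24, 28, 28, 30, 31, 46, 48
The 2 values of 28 occupy positions 2–3 → average rank (2+3)/2 = 2.5.
Method 1 values → pooled ranks: 24→1, 28→2.5, 30→4
Mean rank = (1 + 2.5 + 4) / 3 = 2.50

2.50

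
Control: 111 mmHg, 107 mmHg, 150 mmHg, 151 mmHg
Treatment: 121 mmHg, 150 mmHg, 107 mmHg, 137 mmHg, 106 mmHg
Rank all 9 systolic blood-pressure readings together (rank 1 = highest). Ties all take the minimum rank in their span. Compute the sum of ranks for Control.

Sorted (descending): 151, 150, 150, 137, 121, 111, 107, 107, 106
The 2 values of 150 occupy positions 2–3 → each gets rank 2.
The 2 values of 107 occupy positions 7–8 → each gets rank 7.
Control values → pooled ranks: 111→6, 107→7, 150→2, 151→1
Rank sum = 6 + 7 + 2 + 1 = 16

16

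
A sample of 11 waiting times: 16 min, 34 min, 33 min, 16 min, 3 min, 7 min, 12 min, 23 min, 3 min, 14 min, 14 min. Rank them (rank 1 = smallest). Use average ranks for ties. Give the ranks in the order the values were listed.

7.5, 11, 10, 7.5, 1.5, 3, 4, 9, 1.5, 5.5, 5.5

Sorted (ascending): 3, 3, 7, 12, 14, 14, 16, 16, 23, 33, 34
The 2 values of 3 occupy positions 1–2 → average rank (1+2)/2 = 1.5.
The 2 values of 14 occupy positions 5–6 → average rank (5+6)/2 = 5.5.
The 2 values of 16 occupy positions 7–8 → average rank (7+8)/2 = 7.5.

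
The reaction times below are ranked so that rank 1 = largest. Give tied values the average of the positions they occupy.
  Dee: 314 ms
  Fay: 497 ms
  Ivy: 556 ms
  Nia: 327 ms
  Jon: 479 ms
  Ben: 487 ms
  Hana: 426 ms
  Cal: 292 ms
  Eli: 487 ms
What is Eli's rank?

Sorted (descending): 556, 497, 487, 487, 479, 426, 327, 314, 292
The 2 values of 487 occupy positions 3–4 → average rank (3+4)/2 = 3.5.
Eli has value 487 ms → rank 3.5.

3.5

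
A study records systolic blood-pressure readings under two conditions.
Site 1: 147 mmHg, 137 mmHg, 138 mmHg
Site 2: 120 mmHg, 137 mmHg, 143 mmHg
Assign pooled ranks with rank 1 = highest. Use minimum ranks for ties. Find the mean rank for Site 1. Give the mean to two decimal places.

Sorted (descending): 147, 143, 138, 137, 137, 120
The 2 values of 137 occupy positions 4–5 → each gets rank 4.
Site 1 values → pooled ranks: 147→1, 137→4, 138→3
Mean rank = (1 + 4 + 3) / 3 = 2.67

2.67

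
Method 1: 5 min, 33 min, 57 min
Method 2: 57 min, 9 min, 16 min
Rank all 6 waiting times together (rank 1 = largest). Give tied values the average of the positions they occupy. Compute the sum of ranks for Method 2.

10.5

Sorted (descending): 57, 57, 33, 16, 9, 5
The 2 values of 57 occupy positions 1–2 → average rank (1+2)/2 = 1.5.
Method 2 values → pooled ranks: 57→1.5, 9→5, 16→4
Rank sum = 1.5 + 5 + 4 = 10.5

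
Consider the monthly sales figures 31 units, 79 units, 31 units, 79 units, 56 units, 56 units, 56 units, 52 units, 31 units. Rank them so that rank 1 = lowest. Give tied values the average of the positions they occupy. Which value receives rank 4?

52

Sorted (ascending): 31, 31, 31, 52, 56, 56, 56, 79, 79
The 3 values of 31 occupy positions 1–3 → average rank 2.
The 3 values of 56 occupy positions 5–7 → average rank 6.
The 2 values of 79 occupy positions 8–9 → average rank (8+9)/2 = 8.5.
Rank 4 → value 52.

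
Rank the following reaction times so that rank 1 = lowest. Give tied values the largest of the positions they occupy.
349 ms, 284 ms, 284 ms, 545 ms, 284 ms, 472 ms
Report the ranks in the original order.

Sorted (ascending): 284, 284, 284, 349, 472, 545
The 3 values of 284 occupy positions 1–3 → each gets rank 3.

4, 3, 3, 6, 3, 5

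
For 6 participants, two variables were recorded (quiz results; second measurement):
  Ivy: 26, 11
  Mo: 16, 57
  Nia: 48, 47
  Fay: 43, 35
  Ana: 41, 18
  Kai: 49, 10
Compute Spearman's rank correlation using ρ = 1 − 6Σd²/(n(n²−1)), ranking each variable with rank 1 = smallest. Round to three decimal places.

Ranks of variable 1: 2, 1, 5, 4, 3, 6
Ranks of variable 2: 2, 6, 5, 4, 3, 1
d = r₁ − r₂: 0, -5, 0, 0, 0, 5
d²: 0, 25, 0, 0, 0, 25; Σd² = 50
ρ = 1 − 6·50/(6·35) = 1 − 300/210 = -0.429

-0.429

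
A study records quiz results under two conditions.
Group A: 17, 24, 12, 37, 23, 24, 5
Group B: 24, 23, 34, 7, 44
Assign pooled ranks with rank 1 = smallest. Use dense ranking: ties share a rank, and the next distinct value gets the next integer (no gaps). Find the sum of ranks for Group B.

29

Sorted (ascending): 5, 7, 12, 17, 23, 23, 24, 24, 24, 34, 37, 44
The 2 values of 23 share dense rank 5.
The 3 values of 24 share dense rank 6.
Remaining distinct values take the next consecutive integers.
Group B values → pooled ranks: 24→6, 23→5, 34→7, 7→2, 44→9
Rank sum = 6 + 5 + 7 + 2 + 9 = 29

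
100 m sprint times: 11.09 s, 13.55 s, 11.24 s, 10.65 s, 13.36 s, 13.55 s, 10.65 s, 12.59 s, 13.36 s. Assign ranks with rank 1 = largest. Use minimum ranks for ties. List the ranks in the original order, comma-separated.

7, 1, 6, 8, 3, 1, 8, 5, 3

Sorted (descending): 13.55, 13.55, 13.36, 13.36, 12.59, 11.24, 11.09, 10.65, 10.65
The 2 values of 13.55 occupy positions 1–2 → each gets rank 1.
The 2 values of 13.36 occupy positions 3–4 → each gets rank 3.
The 2 values of 10.65 occupy positions 8–9 → each gets rank 8.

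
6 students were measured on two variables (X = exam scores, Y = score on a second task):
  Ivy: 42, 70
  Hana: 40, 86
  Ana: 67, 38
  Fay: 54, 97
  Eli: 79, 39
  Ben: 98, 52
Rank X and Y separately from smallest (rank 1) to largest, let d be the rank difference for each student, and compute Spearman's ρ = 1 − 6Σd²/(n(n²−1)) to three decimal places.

-0.600

Ranks of variable 1: 2, 1, 4, 3, 5, 6
Ranks of variable 2: 4, 5, 1, 6, 2, 3
d = r₁ − r₂: -2, -4, 3, -3, 3, 3
d²: 4, 16, 9, 9, 9, 9; Σd² = 56
ρ = 1 − 6·56/(6·35) = 1 − 336/210 = -0.600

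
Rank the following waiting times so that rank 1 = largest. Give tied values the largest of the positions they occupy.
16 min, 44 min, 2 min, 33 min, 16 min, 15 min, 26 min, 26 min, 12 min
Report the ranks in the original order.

6, 1, 9, 2, 6, 7, 4, 4, 8

Sorted (descending): 44, 33, 26, 26, 16, 16, 15, 12, 2
The 2 values of 26 occupy positions 3–4 → each gets rank 4.
The 2 values of 16 occupy positions 5–6 → each gets rank 6.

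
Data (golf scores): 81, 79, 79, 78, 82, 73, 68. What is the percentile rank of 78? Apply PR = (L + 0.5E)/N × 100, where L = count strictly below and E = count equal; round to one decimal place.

35.7

N = 7.
Strictly below 78: 2. Equal to 78: 1.
PR = (2 + 0.5·1)/7 × 100 = 35.7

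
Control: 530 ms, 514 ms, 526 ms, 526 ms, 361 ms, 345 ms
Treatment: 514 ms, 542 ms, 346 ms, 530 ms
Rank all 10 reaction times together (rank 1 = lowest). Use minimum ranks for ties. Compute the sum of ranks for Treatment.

Sorted (ascending): 345, 346, 361, 514, 514, 526, 526, 530, 530, 542
The 2 values of 514 occupy positions 4–5 → each gets rank 4.
The 2 values of 526 occupy positions 6–7 → each gets rank 6.
The 2 values of 530 occupy positions 8–9 → each gets rank 8.
Treatment values → pooled ranks: 514→4, 542→10, 346→2, 530→8
Rank sum = 4 + 10 + 2 + 8 = 24

24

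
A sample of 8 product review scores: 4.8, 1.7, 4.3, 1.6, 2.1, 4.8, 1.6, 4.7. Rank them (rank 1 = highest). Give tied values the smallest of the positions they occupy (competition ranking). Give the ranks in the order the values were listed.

Sorted (descending): 4.8, 4.8, 4.7, 4.3, 2.1, 1.7, 1.6, 1.6
The 2 values of 4.8 occupy positions 1–2 → each gets rank 1.
The 2 values of 1.6 occupy positions 7–8 → each gets rank 7.

1, 6, 4, 7, 5, 1, 7, 3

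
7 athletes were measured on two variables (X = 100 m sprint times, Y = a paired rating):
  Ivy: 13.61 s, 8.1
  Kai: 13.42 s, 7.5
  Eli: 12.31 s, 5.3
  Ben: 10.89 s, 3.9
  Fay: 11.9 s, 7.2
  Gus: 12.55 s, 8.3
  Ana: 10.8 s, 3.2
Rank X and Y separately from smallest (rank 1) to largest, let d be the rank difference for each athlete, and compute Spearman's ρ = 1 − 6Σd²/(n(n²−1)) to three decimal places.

0.857

Ranks of variable 1: 7, 6, 4, 2, 3, 5, 1
Ranks of variable 2: 6, 5, 3, 2, 4, 7, 1
d = r₁ − r₂: 1, 1, 1, 0, -1, -2, 0
d²: 1, 1, 1, 0, 1, 4, 0; Σd² = 8
ρ = 1 − 6·8/(7·48) = 1 − 48/336 = 0.857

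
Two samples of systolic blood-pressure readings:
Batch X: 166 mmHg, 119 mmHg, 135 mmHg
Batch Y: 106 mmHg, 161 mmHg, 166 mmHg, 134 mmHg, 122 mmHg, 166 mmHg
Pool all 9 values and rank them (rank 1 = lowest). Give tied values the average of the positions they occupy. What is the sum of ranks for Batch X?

Sorted (ascending): 106, 119, 122, 134, 135, 161, 166, 166, 166
The 3 values of 166 occupy positions 7–9 → average rank 8.
Batch X values → pooled ranks: 166→8, 119→2, 135→5
Rank sum = 8 + 2 + 5 = 15

15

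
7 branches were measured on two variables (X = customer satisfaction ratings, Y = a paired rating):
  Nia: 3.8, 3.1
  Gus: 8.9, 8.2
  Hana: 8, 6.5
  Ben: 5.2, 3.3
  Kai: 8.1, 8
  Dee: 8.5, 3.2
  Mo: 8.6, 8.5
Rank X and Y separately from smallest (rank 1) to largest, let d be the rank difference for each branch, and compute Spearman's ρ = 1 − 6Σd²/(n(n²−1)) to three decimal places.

Ranks of variable 1: 1, 7, 3, 2, 4, 5, 6
Ranks of variable 2: 1, 6, 4, 3, 5, 2, 7
d = r₁ − r₂: 0, 1, -1, -1, -1, 3, -1
d²: 0, 1, 1, 1, 1, 9, 1; Σd² = 14
ρ = 1 − 6·14/(7·48) = 1 − 84/336 = 0.750

0.750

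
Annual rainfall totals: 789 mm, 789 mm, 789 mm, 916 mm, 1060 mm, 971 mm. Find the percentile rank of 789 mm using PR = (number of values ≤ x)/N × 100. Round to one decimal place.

50.0

N = 6.
Strictly below 789: 0. Equal to 789: 3.
PR = 3/6 × 100 = 50.0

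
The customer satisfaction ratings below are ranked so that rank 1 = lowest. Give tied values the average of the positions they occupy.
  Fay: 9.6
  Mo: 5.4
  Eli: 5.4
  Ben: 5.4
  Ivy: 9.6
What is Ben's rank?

2

Sorted (ascending): 5.4, 5.4, 5.4, 9.6, 9.6
The 3 values of 5.4 occupy positions 1–3 → average rank 2.
The 2 values of 9.6 occupy positions 4–5 → average rank (4+5)/2 = 4.5.
Ben has value 5.4 → rank 2.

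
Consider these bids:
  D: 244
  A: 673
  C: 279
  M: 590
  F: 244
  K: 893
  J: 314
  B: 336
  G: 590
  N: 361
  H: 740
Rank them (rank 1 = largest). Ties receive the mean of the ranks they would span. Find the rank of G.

Sorted (descending): 893, 740, 673, 590, 590, 361, 336, 314, 279, 244, 244
The 2 values of 590 occupy positions 4–5 → average rank (4+5)/2 = 4.5.
The 2 values of 244 occupy positions 10–11 → average rank (10+11)/2 = 10.5.
G has value 590 → rank 4.5.

4.5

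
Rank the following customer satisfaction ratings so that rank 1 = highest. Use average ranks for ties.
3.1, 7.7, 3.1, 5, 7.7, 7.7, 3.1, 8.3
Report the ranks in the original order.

Sorted (descending): 8.3, 7.7, 7.7, 7.7, 5, 3.1, 3.1, 3.1
The 3 values of 7.7 occupy positions 2–4 → average rank 3.
The 3 values of 3.1 occupy positions 6–8 → average rank 7.

7, 3, 7, 5, 3, 3, 7, 1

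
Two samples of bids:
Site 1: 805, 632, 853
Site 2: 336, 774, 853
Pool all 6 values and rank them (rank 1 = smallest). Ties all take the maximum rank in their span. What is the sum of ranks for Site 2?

Sorted (ascending): 336, 632, 774, 805, 853, 853
The 2 values of 853 occupy positions 5–6 → each gets rank 6.
Site 2 values → pooled ranks: 336→1, 774→3, 853→6
Rank sum = 1 + 3 + 6 = 10

10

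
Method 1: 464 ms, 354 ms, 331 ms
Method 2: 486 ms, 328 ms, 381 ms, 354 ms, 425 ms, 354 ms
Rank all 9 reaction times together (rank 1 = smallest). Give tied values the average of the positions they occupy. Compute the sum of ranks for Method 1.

14

Sorted (ascending): 328, 331, 354, 354, 354, 381, 425, 464, 486
The 3 values of 354 occupy positions 3–5 → average rank 4.
Method 1 values → pooled ranks: 464→8, 354→4, 331→2
Rank sum = 8 + 4 + 2 = 14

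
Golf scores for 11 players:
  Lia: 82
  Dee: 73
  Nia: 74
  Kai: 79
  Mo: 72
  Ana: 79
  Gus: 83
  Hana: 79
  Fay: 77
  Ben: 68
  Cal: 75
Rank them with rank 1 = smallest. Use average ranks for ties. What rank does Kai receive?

8

Sorted (ascending): 68, 72, 73, 74, 75, 77, 79, 79, 79, 82, 83
The 3 values of 79 occupy positions 7–9 → average rank 8.
Kai has value 79 → rank 8.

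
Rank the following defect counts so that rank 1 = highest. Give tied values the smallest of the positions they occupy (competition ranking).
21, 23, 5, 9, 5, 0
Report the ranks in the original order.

Sorted (descending): 23, 21, 9, 5, 5, 0
The 2 values of 5 occupy positions 4–5 → each gets rank 4.

2, 1, 4, 3, 4, 6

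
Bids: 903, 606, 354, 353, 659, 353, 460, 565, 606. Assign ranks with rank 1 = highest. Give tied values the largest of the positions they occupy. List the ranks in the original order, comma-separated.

1, 4, 7, 9, 2, 9, 6, 5, 4

Sorted (descending): 903, 659, 606, 606, 565, 460, 354, 353, 353
The 2 values of 606 occupy positions 3–4 → each gets rank 4.
The 2 values of 353 occupy positions 8–9 → each gets rank 9.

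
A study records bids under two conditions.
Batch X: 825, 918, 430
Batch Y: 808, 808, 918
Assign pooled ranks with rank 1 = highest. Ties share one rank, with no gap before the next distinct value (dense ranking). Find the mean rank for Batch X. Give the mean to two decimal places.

2.33

Sorted (descending): 918, 918, 825, 808, 808, 430
The 2 values of 918 share dense rank 1.
The 2 values of 808 share dense rank 3.
Remaining distinct values take the next consecutive integers.
Batch X values → pooled ranks: 825→2, 918→1, 430→4
Mean rank = (2 + 1 + 4) / 3 = 2.33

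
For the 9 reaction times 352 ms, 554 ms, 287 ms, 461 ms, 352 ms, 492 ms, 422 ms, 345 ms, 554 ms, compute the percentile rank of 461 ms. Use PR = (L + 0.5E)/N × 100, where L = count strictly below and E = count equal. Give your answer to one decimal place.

N = 9.
Strictly below 461: 5. Equal to 461: 1.
PR = (5 + 0.5·1)/9 × 100 = 61.1

61.1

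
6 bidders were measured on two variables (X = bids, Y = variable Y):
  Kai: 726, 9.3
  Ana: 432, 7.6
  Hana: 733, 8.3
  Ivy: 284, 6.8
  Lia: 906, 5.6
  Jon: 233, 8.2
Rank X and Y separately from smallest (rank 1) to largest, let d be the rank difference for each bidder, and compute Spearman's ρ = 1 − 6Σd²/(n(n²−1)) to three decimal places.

-0.086

Ranks of variable 1: 4, 3, 5, 2, 6, 1
Ranks of variable 2: 6, 3, 5, 2, 1, 4
d = r₁ − r₂: -2, 0, 0, 0, 5, -3
d²: 4, 0, 0, 0, 25, 9; Σd² = 38
ρ = 1 − 6·38/(6·35) = 1 − 228/210 = -0.086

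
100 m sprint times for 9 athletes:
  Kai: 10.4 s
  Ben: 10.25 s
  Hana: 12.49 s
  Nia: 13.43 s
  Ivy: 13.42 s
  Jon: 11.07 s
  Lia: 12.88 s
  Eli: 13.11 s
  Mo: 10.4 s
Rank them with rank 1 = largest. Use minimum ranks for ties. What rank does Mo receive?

Sorted (descending): 13.43, 13.42, 13.11, 12.88, 12.49, 11.07, 10.4, 10.4, 10.25
The 2 values of 10.4 occupy positions 7–8 → each gets rank 7.
Mo has value 10.4 s → rank 7.

7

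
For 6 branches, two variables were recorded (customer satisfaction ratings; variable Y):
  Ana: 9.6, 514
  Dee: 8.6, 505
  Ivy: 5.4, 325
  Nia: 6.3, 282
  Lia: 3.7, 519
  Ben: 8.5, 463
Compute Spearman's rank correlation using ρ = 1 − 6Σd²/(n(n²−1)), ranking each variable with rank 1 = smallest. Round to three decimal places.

Ranks of variable 1: 6, 5, 2, 3, 1, 4
Ranks of variable 2: 5, 4, 2, 1, 6, 3
d = r₁ − r₂: 1, 1, 0, 2, -5, 1
d²: 1, 1, 0, 4, 25, 1; Σd² = 32
ρ = 1 − 6·32/(6·35) = 1 − 192/210 = 0.086

0.086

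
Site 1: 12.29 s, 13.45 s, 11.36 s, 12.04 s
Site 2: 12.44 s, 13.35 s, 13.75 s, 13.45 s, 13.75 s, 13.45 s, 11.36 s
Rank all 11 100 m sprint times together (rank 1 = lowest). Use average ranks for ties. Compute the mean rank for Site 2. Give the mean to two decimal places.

Sorted (ascending): 11.36, 11.36, 12.04, 12.29, 12.44, 13.35, 13.45, 13.45, 13.45, 13.75, 13.75
The 2 values of 11.36 occupy positions 1–2 → average rank (1+2)/2 = 1.5.
The 3 values of 13.45 occupy positions 7–9 → average rank 8.
The 2 values of 13.75 occupy positions 10–11 → average rank (10+11)/2 = 10.5.
Site 2 values → pooled ranks: 12.44→5, 13.35→6, 13.75→10.5, 13.45→8, 13.75→10.5, 13.45→8, 11.36→1.5
Mean rank = (5 + 6 + 10.5 + 8 + 10.5 + 8 + 1.5) / 7 = 7.07

7.07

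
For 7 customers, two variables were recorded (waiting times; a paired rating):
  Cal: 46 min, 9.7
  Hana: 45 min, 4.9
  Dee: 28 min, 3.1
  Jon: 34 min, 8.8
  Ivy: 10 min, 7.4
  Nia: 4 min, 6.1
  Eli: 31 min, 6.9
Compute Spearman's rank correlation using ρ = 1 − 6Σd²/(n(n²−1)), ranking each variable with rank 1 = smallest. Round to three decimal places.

0.393

Ranks of variable 1: 7, 6, 3, 5, 2, 1, 4
Ranks of variable 2: 7, 2, 1, 6, 5, 3, 4
d = r₁ − r₂: 0, 4, 2, -1, -3, -2, 0
d²: 0, 16, 4, 1, 9, 4, 0; Σd² = 34
ρ = 1 − 6·34/(7·48) = 1 − 204/336 = 0.393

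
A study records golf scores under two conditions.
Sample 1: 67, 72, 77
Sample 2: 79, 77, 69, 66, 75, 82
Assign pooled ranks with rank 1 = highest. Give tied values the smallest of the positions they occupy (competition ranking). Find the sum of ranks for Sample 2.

Sorted (descending): 82, 79, 77, 77, 75, 72, 69, 67, 66
The 2 values of 77 occupy positions 3–4 → each gets rank 3.
Sample 2 values → pooled ranks: 79→2, 77→3, 69→7, 66→9, 75→5, 82→1
Rank sum = 2 + 3 + 7 + 9 + 5 + 1 = 27

27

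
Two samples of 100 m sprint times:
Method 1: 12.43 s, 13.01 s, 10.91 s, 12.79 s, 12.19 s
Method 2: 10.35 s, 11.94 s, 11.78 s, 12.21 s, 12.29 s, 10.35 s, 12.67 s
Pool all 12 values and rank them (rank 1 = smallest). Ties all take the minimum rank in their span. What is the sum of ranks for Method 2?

36

Sorted (ascending): 10.35, 10.35, 10.91, 11.78, 11.94, 12.19, 12.21, 12.29, 12.43, 12.67, 12.79, 13.01
The 2 values of 10.35 occupy positions 1–2 → each gets rank 1.
Method 2 values → pooled ranks: 10.35→1, 11.94→5, 11.78→4, 12.21→7, 12.29→8, 10.35→1, 12.67→10
Rank sum = 1 + 5 + 4 + 7 + 8 + 1 + 10 = 36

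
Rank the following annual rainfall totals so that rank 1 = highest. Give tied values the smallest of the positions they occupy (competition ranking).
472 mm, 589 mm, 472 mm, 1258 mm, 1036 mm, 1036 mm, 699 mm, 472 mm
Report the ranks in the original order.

6, 5, 6, 1, 2, 2, 4, 6

Sorted (descending): 1258, 1036, 1036, 699, 589, 472, 472, 472
The 2 values of 1036 occupy positions 2–3 → each gets rank 2.
The 3 values of 472 occupy positions 6–8 → each gets rank 6.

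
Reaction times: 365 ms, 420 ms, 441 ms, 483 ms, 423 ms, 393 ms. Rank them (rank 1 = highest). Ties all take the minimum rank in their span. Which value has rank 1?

483

Sorted (descending): 483, 441, 423, 420, 393, 365
No ties — each value takes its position as its rank.
Rank 1 → value 483.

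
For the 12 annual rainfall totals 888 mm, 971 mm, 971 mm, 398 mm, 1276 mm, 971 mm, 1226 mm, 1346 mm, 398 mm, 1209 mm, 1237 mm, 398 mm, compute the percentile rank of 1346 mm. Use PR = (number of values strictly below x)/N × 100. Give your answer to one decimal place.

N = 12.
Strictly below 1346: 11. Equal to 1346: 1.
PR = 11/12 × 100 = 91.7

91.7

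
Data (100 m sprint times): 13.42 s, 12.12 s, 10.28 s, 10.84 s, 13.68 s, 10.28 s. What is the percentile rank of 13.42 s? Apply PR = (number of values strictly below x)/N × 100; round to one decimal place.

N = 6.
Strictly below 13.42: 4. Equal to 13.42: 1.
PR = 4/6 × 100 = 66.7

66.7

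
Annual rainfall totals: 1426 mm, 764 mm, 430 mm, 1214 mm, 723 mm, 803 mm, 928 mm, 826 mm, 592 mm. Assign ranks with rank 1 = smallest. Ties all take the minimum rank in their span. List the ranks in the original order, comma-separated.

Sorted (ascending): 430, 592, 723, 764, 803, 826, 928, 1214, 1426
No ties — each value takes its position as its rank.

9, 4, 1, 8, 3, 5, 7, 6, 2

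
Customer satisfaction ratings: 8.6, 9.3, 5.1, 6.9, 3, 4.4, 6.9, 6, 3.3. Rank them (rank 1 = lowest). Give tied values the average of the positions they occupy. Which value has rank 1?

Sorted (ascending): 3, 3.3, 4.4, 5.1, 6, 6.9, 6.9, 8.6, 9.3
The 2 values of 6.9 occupy positions 6–7 → average rank (6+7)/2 = 6.5.
Rank 1 → value 3.

3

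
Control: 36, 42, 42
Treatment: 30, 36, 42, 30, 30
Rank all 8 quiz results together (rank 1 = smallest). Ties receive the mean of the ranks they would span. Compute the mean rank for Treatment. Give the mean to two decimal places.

3.50

Sorted (ascending): 30, 30, 30, 36, 36, 42, 42, 42
The 3 values of 30 occupy positions 1–3 → average rank 2.
The 2 values of 36 occupy positions 4–5 → average rank (4+5)/2 = 4.5.
The 3 values of 42 occupy positions 6–8 → average rank 7.
Treatment values → pooled ranks: 30→2, 36→4.5, 42→7, 30→2, 30→2
Mean rank = (2 + 4.5 + 7 + 2 + 2) / 5 = 3.50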